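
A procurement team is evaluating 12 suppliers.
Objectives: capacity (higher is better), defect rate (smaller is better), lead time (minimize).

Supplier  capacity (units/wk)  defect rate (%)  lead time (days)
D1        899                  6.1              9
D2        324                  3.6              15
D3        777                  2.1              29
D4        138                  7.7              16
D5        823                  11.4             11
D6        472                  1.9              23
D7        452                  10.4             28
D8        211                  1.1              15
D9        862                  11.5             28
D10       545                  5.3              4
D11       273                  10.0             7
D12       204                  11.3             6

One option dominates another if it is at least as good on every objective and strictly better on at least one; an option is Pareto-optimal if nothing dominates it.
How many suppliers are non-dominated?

D1: not dominated (best capacity).
D2: not dominated.
D3: not dominated.
D4: dominated by D1 (capacity 899≥138, defect rate 6.1≤7.7, lead time 9≤16).
D5: dominated by D1 (capacity 899≥823, defect rate 6.1≤11.4, lead time 9≤11).
D6: not dominated.
D7: dominated by D1 (capacity 899≥452, defect rate 6.1≤10.4, lead time 9≤28).
D8: not dominated (best defect rate).
D9: dominated by D1 (capacity 899≥862, defect rate 6.1≤11.5, lead time 9≤28).
D10: not dominated (best lead time).
D11: dominated by D10 (capacity 545≥273, defect rate 5.3≤10.0, lead time 4≤7).
D12: dominated by D10 (capacity 545≥204, defect rate 5.3≤11.3, lead time 4≤6).
Pareto-optimal: D1, D2, D3, D6, D8, D10 → 6.

6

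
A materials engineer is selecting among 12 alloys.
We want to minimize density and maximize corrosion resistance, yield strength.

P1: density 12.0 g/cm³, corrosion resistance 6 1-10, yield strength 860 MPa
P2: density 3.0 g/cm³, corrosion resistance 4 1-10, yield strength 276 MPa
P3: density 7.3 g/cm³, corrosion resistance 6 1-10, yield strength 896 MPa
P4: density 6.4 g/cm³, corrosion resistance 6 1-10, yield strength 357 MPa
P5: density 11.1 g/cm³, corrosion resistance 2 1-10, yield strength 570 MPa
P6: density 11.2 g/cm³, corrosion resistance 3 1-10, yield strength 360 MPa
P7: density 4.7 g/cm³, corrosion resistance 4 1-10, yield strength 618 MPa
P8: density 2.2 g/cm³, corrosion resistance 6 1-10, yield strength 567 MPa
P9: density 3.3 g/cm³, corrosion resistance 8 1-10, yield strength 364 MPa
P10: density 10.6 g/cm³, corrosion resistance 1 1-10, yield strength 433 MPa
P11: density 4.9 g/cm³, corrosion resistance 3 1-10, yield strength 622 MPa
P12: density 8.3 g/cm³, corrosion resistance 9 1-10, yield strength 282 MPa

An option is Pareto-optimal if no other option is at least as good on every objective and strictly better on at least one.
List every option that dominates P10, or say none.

P3: density 7.3≤10.6, corrosion resistance 6≥1, yield strength 896≥433 — dominates P10.
P7: density 4.7≤10.6, corrosion resistance 4≥1, yield strength 618≥433 — dominates P10.
P8: density 2.2≤10.6, corrosion resistance 6≥1, yield strength 567≥433 — dominates P10.
P11: density 4.9≤10.6, corrosion resistance 3≥1, yield strength 622≥433 — dominates P10.
Others (P1, P2, P4, P5, P6, P9, P12) are each worse than P10 on at least one objective.

P3, P7, P8, P11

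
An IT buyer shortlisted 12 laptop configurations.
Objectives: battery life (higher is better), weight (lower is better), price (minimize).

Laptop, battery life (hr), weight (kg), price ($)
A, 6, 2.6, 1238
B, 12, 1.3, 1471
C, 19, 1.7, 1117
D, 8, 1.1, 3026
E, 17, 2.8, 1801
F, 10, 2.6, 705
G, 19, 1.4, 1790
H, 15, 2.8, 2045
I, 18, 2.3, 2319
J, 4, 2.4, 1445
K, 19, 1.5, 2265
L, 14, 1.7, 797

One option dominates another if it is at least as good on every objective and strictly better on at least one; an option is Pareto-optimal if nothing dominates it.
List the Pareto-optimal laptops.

B, C, D, F, G, L

A: dominated by C (battery life 19≥6, weight 1.7≤2.6, price 1117≤1238).
B: not dominated.
C: not dominated.
D: not dominated (best weight).
E: dominated by C (battery life 19≥17, weight 1.7≤2.8, price 1117≤1801).
F: not dominated (best price).
G: not dominated.
H: dominated by C (battery life 19≥15, weight 1.7≤2.8, price 1117≤2045).
I: dominated by C (battery life 19≥18, weight 1.7≤2.3, price 1117≤2319).
J: dominated by C (battery life 19≥4, weight 1.7≤2.4, price 1117≤1445).
K: dominated by G (battery life 19≥19, weight 1.4≤1.5, price 1790≤2265).
L: not dominated.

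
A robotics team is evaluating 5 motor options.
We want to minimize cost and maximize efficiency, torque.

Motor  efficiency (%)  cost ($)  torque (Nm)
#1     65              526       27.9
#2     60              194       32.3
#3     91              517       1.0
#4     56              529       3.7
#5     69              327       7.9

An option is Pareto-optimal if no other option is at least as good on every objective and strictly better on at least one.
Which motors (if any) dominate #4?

#1, #2, #5

#1: efficiency 65≥56, cost 526≤529, torque 27.9≥3.7 — dominates #4.
#2: efficiency 60≥56, cost 194≤529, torque 32.3≥3.7 — dominates #4.
#5: efficiency 69≥56, cost 327≤529, torque 7.9≥3.7 — dominates #4.
Others (#3) are each worse than #4 on at least one objective.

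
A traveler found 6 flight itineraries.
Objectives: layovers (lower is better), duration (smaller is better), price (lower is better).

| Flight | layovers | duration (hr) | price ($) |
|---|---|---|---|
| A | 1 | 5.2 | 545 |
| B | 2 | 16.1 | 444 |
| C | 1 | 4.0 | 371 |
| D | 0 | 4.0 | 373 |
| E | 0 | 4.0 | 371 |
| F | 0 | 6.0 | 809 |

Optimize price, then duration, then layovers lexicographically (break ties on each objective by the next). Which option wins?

E

First minimize price: best is 371, kept {C, E}.
Then minimize duration: best is 4.0, kept {C, E}.
Then minimize layovers: best is 0, kept {E}.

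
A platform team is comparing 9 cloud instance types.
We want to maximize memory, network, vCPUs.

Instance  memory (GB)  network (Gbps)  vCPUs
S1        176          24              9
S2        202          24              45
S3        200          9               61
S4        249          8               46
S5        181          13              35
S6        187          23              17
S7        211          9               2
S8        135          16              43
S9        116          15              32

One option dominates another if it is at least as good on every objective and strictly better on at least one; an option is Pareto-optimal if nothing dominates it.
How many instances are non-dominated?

4

S1: dominated by S2 (memory 202≥176, network 24≥24, vCPUs 45≥9).
S2: not dominated.
S3: not dominated (best vCPUs).
S4: not dominated (best memory).
S5: dominated by S2 (memory 202≥181, network 24≥13, vCPUs 45≥35).
S6: dominated by S2 (memory 202≥187, network 24≥23, vCPUs 45≥17).
S7: not dominated.
S8: dominated by S2 (memory 202≥135, network 24≥16, vCPUs 45≥43).
S9: dominated by S2 (memory 202≥116, network 24≥15, vCPUs 45≥32).
Pareto-optimal: S2, S3, S4, S7 → 4.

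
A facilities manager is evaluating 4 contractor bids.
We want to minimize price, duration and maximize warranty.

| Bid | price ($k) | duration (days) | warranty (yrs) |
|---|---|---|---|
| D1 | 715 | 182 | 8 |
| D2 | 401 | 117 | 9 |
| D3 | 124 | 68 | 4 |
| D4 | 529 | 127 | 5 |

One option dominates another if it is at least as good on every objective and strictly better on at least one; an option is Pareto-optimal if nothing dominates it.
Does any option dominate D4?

Yes

D2 vs D4: price 401≤529, duration 117≤127, warranty 9≥5 — D2 is at least as good on every objective and strictly better on at least one, so D2 dominates D4.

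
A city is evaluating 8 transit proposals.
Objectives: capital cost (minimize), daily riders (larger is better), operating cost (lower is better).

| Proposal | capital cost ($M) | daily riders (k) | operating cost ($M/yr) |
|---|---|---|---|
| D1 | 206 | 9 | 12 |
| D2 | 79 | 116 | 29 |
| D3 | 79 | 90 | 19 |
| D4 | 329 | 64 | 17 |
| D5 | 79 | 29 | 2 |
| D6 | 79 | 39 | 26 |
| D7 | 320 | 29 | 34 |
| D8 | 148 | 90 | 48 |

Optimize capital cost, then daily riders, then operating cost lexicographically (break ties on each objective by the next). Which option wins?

First minimize capital cost: best is 79, kept {D2, D3, D5, D6}.
Then maximize daily riders: best is 116, kept {D2}.

D2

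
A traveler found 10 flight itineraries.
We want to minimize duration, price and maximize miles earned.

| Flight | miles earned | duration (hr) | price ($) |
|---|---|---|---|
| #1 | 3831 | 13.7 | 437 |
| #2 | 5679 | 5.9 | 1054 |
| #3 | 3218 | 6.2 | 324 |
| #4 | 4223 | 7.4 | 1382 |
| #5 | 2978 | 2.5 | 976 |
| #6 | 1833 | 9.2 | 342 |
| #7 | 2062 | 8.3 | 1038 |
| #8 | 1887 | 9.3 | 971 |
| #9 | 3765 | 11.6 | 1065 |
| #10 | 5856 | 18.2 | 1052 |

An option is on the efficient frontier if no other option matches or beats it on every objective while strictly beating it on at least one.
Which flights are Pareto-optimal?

#1, #2, #3, #5, #10

#1: not dominated.
#2: not dominated.
#3: not dominated (best price).
#4: dominated by #2 (miles earned 5679≥4223, duration 5.9≤7.4, price 1054≤1382).
#5: not dominated (best duration).
#6: dominated by #3 (miles earned 3218≥1833, duration 6.2≤9.2, price 324≤342).
#7: dominated by #3 (miles earned 3218≥2062, duration 6.2≤8.3, price 324≤1038).
#8: dominated by #3 (miles earned 3218≥1887, duration 6.2≤9.3, price 324≤971).
#9: dominated by #2 (miles earned 5679≥3765, duration 5.9≤11.6, price 1054≤1065).
#10: not dominated (best miles earned).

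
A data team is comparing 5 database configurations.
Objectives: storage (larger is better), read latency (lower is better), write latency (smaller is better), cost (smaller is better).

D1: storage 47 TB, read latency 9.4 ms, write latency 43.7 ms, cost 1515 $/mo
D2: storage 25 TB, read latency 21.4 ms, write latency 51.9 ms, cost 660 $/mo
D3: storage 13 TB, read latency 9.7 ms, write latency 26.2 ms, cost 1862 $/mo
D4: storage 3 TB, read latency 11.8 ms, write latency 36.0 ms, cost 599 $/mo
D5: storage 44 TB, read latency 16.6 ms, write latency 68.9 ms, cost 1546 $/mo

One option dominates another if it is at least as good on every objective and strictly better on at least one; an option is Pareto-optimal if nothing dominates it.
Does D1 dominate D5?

Yes

D1 vs D5: storage 47≥44, read latency 9.4≤16.6, write latency 43.7≤68.9, cost 1515≤1546 — D1 is at least as good on every objective with at least one strict improvement.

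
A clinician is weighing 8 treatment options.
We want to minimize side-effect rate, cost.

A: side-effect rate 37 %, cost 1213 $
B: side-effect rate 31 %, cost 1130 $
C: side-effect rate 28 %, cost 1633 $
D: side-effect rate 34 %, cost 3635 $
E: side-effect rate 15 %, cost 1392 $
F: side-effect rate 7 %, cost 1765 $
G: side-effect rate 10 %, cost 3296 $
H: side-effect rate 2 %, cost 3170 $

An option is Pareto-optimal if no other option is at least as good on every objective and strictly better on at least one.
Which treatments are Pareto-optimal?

B, E, F, H

A: dominated by B (side-effect rate 31≤37, cost 1130≤1213).
B: not dominated (best cost).
C: dominated by E (side-effect rate 15≤28, cost 1392≤1633).
D: dominated by B (side-effect rate 31≤34, cost 1130≤3635).
E: not dominated.
F: not dominated.
G: dominated by F (side-effect rate 7≤10, cost 1765≤3296).
H: not dominated (best side-effect rate).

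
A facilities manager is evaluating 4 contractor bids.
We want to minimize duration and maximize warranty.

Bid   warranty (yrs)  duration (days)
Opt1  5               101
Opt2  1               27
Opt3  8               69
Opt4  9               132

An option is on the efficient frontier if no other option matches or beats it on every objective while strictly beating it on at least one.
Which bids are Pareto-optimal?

Opt2, Opt3, Opt4

Opt1: dominated by Opt3 (warranty 8≥5, duration 69≤101).
Opt2: not dominated (best duration).
Opt3: not dominated.
Opt4: not dominated (best warranty).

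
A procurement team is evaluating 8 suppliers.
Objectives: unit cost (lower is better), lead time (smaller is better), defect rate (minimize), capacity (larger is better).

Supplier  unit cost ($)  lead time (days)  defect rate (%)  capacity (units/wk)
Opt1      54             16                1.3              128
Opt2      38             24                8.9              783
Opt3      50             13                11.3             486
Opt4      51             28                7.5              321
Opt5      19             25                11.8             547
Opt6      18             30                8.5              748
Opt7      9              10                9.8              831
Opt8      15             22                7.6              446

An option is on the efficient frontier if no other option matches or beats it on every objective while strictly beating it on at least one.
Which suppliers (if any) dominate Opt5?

Opt7: unit cost 9≤19, lead time 10≤25, defect rate 9.8≤11.8, capacity 831≥547 — dominates Opt5.
Others (Opt1, Opt2, Opt3, Opt4, Opt6, Opt8) are each worse than Opt5 on at least one objective.

Opt7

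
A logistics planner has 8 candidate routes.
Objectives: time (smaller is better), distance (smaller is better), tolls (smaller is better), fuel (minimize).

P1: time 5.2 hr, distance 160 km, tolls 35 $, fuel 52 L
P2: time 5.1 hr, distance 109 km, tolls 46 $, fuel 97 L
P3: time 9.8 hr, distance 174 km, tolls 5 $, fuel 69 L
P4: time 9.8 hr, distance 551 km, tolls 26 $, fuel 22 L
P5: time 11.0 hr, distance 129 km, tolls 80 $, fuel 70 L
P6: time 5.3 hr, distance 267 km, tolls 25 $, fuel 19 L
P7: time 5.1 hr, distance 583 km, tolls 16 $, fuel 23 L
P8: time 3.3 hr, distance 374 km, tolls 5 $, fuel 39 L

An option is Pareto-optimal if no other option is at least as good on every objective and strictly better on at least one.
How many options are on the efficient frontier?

7

P1: not dominated.
P2: not dominated (best distance).
P3: not dominated.
P4: dominated by P6 (time 5.3≤9.8, distance 267≤551, tolls 25≤26, fuel 19≤22).
P5: not dominated.
P6: not dominated (best fuel).
P7: not dominated.
P8: not dominated (best time).
Pareto-optimal: P1, P2, P3, P5, P6, P7, P8 → 7.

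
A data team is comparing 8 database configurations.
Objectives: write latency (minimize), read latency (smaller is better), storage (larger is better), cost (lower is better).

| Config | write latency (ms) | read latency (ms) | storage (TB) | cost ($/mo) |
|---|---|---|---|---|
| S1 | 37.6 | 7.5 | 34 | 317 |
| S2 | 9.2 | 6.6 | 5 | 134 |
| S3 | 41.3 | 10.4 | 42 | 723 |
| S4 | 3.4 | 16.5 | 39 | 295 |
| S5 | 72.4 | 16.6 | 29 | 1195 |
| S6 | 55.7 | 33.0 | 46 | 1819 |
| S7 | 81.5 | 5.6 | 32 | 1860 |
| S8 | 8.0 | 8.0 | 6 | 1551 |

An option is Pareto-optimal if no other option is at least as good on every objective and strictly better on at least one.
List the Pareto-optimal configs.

S1: not dominated.
S2: not dominated (best cost).
S3: not dominated.
S4: not dominated (best write latency).
S5: dominated by S1 (write latency 37.6≤72.4, read latency 7.5≤16.6, storage 34≥29, cost 317≤1195).
S6: not dominated (best storage).
S7: not dominated (best read latency).
S8: not dominated.

S1, S2, S3, S4, S6, S7, S8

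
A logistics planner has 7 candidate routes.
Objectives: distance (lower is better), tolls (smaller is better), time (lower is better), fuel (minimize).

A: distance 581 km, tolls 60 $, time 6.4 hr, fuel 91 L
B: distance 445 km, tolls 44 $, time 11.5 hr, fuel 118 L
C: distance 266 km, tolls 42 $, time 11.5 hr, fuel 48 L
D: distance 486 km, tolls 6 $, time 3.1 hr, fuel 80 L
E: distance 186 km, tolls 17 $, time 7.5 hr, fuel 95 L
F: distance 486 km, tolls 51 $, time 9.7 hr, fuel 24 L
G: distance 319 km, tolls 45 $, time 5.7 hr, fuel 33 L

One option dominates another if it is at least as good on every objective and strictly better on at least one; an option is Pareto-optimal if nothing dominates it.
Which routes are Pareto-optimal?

A: dominated by D (distance 486≤581, tolls 6≤60, time 3.1≤6.4, fuel 80≤91).
B: dominated by C (distance 266≤445, tolls 42≤44, time 11.5≤11.5, fuel 48≤118).
C: not dominated.
D: not dominated (best tolls).
E: not dominated (best distance).
F: not dominated (best fuel).
G: not dominated.

C, D, E, F, G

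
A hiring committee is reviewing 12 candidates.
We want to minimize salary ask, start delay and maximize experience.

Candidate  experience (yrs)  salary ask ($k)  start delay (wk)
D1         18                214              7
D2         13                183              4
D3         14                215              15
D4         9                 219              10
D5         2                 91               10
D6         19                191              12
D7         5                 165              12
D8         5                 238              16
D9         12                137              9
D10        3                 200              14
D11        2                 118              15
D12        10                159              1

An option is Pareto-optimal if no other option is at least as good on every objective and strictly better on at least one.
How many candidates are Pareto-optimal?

6

D1: not dominated.
D2: not dominated.
D3: dominated by D1 (experience 18≥14, salary ask 214≤215, start delay 7≤15).
D4: dominated by D1 (experience 18≥9, salary ask 214≤219, start delay 7≤10).
D5: not dominated (best salary ask).
D6: not dominated (best experience).
D7: dominated by D9 (experience 12≥5, salary ask 137≤165, start delay 9≤12).
D8: dominated by D1 (experience 18≥5, salary ask 214≤238, start delay 7≤16).
D9: not dominated.
D10: dominated by D2 (experience 13≥3, salary ask 183≤200, start delay 4≤14).
D11: dominated by D5 (experience 2≥2, salary ask 91≤118, start delay 10≤15).
D12: not dominated (best start delay).
Pareto-optimal: D1, D2, D5, D6, D9, D12 → 6.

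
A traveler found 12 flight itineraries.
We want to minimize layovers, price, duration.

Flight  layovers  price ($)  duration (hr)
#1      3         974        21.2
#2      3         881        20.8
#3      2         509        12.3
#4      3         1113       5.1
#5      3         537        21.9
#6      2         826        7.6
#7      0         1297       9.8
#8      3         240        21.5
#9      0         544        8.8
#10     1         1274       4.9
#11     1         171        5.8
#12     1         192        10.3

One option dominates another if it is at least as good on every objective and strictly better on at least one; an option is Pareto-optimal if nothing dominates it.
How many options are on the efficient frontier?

#1: dominated by #2 (layovers 3≤3, price 881≤974, duration 20.8≤21.2).
#2: dominated by #3 (layovers 2≤3, price 509≤881, duration 12.3≤20.8).
#3: dominated by #11 (layovers 1≤2, price 171≤509, duration 5.8≤12.3).
#4: not dominated.
#5: dominated by #3 (layovers 2≤3, price 509≤537, duration 12.3≤21.9).
#6: dominated by #11 (layovers 1≤2, price 171≤826, duration 5.8≤7.6).
#7: dominated by #9 (layovers 0≤0, price 544≤1297, duration 8.8≤9.8).
#8: dominated by #11 (layovers 1≤3, price 171≤240, duration 5.8≤21.5).
#9: not dominated.
#10: not dominated (best duration).
#11: not dominated (best price).
#12: dominated by #11 (layovers 1≤1, price 171≤192, duration 5.8≤10.3).
Pareto-optimal: #4, #9, #10, #11 → 4.

4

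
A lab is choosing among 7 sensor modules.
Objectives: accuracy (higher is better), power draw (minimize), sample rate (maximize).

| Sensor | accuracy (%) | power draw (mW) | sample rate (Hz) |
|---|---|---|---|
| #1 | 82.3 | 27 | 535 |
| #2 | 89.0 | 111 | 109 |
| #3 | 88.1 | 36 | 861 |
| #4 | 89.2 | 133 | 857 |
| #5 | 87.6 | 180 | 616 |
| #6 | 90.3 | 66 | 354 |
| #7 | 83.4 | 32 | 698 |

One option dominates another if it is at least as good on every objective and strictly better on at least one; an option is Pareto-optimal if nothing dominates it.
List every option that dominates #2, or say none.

#6

#6: accuracy 90.3≥89.0, power draw 66≤111, sample rate 354≥109 — dominates #2.
Others (#1, #3, #4, #5, #7) are each worse than #2 on at least one objective.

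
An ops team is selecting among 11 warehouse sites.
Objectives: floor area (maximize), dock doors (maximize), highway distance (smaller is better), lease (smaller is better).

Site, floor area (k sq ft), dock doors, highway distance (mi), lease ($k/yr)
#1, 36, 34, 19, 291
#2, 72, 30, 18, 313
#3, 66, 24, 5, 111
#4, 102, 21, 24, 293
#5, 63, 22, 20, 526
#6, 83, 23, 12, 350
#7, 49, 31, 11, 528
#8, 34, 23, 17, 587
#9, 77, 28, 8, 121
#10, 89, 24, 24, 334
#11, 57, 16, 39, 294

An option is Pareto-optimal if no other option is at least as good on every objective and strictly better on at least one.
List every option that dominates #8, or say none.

#3: floor area 66≥34, dock doors 24≥23, highway distance 5≤17, lease 111≤587 — dominates #8.
#6: floor area 83≥34, dock doors 23≥23, highway distance 12≤17, lease 350≤587 — dominates #8.
#7: floor area 49≥34, dock doors 31≥23, highway distance 11≤17, lease 528≤587 — dominates #8.
#9: floor area 77≥34, dock doors 28≥23, highway distance 8≤17, lease 121≤587 — dominates #8.
Others (#1, #2, #4, #5, #10, #11) are each worse than #8 on at least one objective.

#3, #6, #7, #9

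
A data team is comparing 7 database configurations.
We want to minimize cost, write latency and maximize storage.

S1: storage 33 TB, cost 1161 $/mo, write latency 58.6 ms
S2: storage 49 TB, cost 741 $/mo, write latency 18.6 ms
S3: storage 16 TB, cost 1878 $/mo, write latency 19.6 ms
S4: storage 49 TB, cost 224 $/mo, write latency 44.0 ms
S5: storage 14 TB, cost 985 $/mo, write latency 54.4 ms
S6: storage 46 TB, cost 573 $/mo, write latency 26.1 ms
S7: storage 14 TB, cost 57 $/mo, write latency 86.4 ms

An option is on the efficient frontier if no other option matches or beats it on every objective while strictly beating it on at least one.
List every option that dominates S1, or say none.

S2, S4, S6

S2: storage 49≥33, cost 741≤1161, write latency 18.6≤58.6 — dominates S1.
S4: storage 49≥33, cost 224≤1161, write latency 44.0≤58.6 — dominates S1.
S6: storage 46≥33, cost 573≤1161, write latency 26.1≤58.6 — dominates S1.
Others (S3, S5, S7) are each worse than S1 on at least one objective.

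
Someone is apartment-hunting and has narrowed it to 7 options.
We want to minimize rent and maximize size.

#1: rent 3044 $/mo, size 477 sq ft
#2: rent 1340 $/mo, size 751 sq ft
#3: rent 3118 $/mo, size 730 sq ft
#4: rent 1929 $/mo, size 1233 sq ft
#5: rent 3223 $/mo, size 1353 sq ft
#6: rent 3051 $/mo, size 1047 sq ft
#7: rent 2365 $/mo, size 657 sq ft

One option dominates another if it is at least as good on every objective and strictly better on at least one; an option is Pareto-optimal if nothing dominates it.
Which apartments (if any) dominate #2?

#1: worse on rent (3044 vs 1340).
#3: worse on rent (3118 vs 1340).
#4: worse on rent (1929 vs 1340).
#5: worse on rent (3223 vs 1340).
#6: worse on rent (3051 vs 1340).
#7: worse on rent (2365 vs 1340).
No option dominates #2.

none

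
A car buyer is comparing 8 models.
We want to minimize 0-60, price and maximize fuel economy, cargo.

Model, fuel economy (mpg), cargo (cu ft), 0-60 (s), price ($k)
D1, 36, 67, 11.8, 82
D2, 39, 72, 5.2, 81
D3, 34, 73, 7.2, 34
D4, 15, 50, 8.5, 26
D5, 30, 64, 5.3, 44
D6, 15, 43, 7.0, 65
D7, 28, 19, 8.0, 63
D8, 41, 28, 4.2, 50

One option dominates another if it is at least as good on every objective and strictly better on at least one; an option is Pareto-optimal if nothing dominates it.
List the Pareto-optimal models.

D2, D3, D4, D5, D8

D1: dominated by D2 (fuel economy 39≥36, cargo 72≥67, 0-60 5.2≤11.8, price 81≤82).
D2: not dominated.
D3: not dominated (best cargo).
D4: not dominated (best price).
D5: not dominated.
D6: dominated by D5 (fuel economy 30≥15, cargo 64≥43, 0-60 5.3≤7.0, price 44≤65).
D7: dominated by D3 (fuel economy 34≥28, cargo 73≥19, 0-60 7.2≤8.0, price 34≤63).
D8: not dominated (best fuel economy).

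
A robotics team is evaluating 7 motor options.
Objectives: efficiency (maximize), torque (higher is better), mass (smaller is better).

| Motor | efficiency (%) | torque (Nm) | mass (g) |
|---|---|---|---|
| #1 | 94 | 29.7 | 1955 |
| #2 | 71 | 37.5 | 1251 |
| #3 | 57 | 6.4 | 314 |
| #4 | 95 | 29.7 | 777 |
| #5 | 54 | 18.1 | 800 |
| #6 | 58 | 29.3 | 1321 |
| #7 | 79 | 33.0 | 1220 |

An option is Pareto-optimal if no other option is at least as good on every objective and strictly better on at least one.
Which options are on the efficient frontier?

#2, #3, #4, #7

#1: dominated by #4 (efficiency 95≥94, torque 29.7≥29.7, mass 777≤1955).
#2: not dominated (best torque).
#3: not dominated (best mass).
#4: not dominated (best efficiency).
#5: dominated by #4 (efficiency 95≥54, torque 29.7≥18.1, mass 777≤800).
#6: dominated by #2 (efficiency 71≥58, torque 37.5≥29.3, mass 1251≤1321).
#7: not dominated.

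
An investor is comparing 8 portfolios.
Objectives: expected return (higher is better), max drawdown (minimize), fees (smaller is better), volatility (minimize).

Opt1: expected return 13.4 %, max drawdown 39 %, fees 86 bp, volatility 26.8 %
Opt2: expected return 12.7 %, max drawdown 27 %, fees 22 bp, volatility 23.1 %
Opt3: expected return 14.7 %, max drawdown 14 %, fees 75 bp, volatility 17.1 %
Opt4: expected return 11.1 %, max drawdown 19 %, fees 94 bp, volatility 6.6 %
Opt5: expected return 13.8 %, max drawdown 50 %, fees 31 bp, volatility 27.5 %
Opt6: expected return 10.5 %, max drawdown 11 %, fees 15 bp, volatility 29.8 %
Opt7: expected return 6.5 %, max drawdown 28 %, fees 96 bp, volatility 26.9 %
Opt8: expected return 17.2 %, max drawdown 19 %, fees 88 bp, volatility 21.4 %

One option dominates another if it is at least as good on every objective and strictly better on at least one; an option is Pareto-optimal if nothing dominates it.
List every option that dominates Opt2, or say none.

none

Opt1: worse on max drawdown (39 vs 27).
Opt3: worse on fees (75 vs 22).
Opt4: worse on expected return (11.1 vs 12.7).
Opt5: worse on max drawdown (50 vs 27).
Opt6: worse on expected return (10.5 vs 12.7).
Opt7: worse on expected return (6.5 vs 12.7).
Opt8: worse on fees (88 vs 22).
No option dominates Opt2.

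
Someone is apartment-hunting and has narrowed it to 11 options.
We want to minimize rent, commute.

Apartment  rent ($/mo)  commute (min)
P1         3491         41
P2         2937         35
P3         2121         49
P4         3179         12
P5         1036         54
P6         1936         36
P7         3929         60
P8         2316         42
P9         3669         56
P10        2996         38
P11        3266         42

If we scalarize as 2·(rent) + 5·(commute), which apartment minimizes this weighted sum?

P5

P1: 2·3491 + 5·41 = 7187
P2: 2·2937 + 5·35 = 6049
P3: 2·2121 + 5·49 = 4487
P4: 2·3179 + 5·12 = 6418
P5: 2·1036 + 5·54 = 2342
P6: 2·1936 + 5·36 = 4052
P7: 2·3929 + 5·60 = 8158
P8: 2·2316 + 5·42 = 4842
P9: 2·3669 + 5·56 = 7618
P10: 2·2996 + 5·38 = 6182
P11: 2·3266 + 5·42 = 6742
Lowest: P5 at 2342.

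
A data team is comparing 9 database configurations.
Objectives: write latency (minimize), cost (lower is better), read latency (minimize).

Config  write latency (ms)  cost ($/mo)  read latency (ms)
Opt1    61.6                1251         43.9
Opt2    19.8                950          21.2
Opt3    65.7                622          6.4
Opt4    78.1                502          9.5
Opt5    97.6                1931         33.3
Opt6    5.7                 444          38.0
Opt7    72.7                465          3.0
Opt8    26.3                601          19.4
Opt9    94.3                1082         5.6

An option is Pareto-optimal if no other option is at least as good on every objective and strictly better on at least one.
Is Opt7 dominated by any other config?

Opt1: worse on cost (1251 vs 465).
Opt2: worse on cost (950 vs 465).
Opt3: worse on cost (622 vs 465).
Opt4: worse on write latency (78.1 vs 72.7).
Opt5: worse on write latency (97.6 vs 72.7).
Opt6: worse on read latency (38.0 vs 3.0).
Opt8: worse on cost (601 vs 465).
Opt9: worse on write latency (94.3 vs 72.7).
No option is at least as good as Opt7 on every objective and strictly better on one.

No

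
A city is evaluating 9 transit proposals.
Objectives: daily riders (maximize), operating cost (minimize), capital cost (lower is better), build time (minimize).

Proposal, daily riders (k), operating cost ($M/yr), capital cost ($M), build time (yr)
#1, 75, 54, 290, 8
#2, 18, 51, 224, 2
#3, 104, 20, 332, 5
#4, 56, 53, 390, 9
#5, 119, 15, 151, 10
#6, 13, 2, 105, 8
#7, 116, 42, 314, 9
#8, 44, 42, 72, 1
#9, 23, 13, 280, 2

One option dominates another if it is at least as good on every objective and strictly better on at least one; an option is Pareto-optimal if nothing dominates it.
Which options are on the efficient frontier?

#1: not dominated.
#2: dominated by #8 (daily riders 44≥18, operating cost 42≤51, capital cost 72≤224, build time 1≤2).
#3: not dominated.
#4: dominated by #3 (daily riders 104≥56, operating cost 20≤53, capital cost 332≤390, build time 5≤9).
#5: not dominated (best daily riders).
#6: not dominated (best operating cost).
#7: not dominated.
#8: not dominated (best capital cost).
#9: not dominated.

#1, #3, #5, #6, #7, #8, #9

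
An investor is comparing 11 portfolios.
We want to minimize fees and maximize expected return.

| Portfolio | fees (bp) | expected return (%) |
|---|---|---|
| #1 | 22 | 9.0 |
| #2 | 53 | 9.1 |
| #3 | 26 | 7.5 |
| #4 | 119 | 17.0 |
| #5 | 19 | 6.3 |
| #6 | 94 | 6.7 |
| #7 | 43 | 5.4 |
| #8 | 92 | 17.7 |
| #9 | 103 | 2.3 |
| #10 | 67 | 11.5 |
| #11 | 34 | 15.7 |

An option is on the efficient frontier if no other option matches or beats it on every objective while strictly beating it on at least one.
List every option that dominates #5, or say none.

none

#1: worse on fees (22 vs 19).
#2: worse on fees (53 vs 19).
#3: worse on fees (26 vs 19).
#4: worse on fees (119 vs 19).
#6: worse on fees (94 vs 19).
#7: worse on fees (43 vs 19).
#8: worse on fees (92 vs 19).
#9: worse on fees (103 vs 19).
#10: worse on fees (67 vs 19).
#11: worse on fees (34 vs 19).
No option dominates #5.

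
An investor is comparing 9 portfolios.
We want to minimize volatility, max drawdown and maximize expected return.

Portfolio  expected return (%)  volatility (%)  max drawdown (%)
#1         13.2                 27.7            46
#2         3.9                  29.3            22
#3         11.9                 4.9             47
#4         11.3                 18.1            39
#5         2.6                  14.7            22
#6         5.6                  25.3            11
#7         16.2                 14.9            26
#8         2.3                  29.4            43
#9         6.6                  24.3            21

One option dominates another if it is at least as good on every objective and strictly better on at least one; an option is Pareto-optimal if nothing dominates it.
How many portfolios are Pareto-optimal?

#1: dominated by #7 (expected return 16.2≥13.2, volatility 14.9≤27.7, max drawdown 26≤46).
#2: dominated by #6 (expected return 5.6≥3.9, volatility 25.3≤29.3, max drawdown 11≤22).
#3: not dominated (best volatility).
#4: dominated by #7 (expected return 16.2≥11.3, volatility 14.9≤18.1, max drawdown 26≤39).
#5: not dominated.
#6: not dominated (best max drawdown).
#7: not dominated (best expected return).
#8: dominated by #2 (expected return 3.9≥2.3, volatility 29.3≤29.4, max drawdown 22≤43).
#9: not dominated.
Pareto-optimal: #3, #5, #6, #7, #9 → 5.

5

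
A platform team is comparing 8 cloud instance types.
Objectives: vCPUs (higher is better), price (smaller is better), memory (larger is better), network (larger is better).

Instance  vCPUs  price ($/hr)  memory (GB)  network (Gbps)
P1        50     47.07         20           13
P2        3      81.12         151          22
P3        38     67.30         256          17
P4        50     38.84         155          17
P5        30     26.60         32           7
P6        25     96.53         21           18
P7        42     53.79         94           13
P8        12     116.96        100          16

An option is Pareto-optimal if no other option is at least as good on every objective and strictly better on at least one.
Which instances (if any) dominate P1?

P4

P4: vCPUs 50≥50, price 38.84≤47.07, memory 155≥20, network 17≥13 — dominates P1.
Others (P2, P3, P5, P6, P7, P8) are each worse than P1 on at least one objective.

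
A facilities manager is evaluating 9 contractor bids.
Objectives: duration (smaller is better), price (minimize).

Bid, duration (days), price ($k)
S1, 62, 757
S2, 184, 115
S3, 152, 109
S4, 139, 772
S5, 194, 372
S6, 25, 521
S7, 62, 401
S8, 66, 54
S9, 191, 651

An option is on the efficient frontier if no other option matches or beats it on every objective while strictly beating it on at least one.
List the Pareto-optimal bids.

S6, S7, S8

S1: dominated by S6 (duration 25≤62, price 521≤757).
S2: dominated by S3 (duration 152≤184, price 109≤115).
S3: dominated by S8 (duration 66≤152, price 54≤109).
S4: dominated by S1 (duration 62≤139, price 757≤772).
S5: dominated by S2 (duration 184≤194, price 115≤372).
S6: not dominated (best duration).
S7: not dominated.
S8: not dominated (best price).
S9: dominated by S2 (duration 184≤191, price 115≤651).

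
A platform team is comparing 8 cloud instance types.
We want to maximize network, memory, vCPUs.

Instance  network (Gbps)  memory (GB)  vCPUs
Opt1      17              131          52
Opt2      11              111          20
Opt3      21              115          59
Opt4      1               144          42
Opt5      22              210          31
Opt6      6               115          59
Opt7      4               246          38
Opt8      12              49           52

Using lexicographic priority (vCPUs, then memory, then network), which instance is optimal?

First maximize vCPUs: best is 59, kept {Opt3, Opt6}.
Then maximize memory: best is 115, kept {Opt3, Opt6}.
Then maximize network: best is 21, kept {Opt3}.

Opt3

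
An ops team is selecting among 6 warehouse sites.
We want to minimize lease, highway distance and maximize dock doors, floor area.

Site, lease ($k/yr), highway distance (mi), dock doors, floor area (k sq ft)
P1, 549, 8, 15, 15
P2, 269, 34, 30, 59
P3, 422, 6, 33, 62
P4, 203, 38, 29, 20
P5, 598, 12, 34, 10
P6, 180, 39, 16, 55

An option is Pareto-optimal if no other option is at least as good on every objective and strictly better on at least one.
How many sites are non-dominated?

P1: dominated by P3 (lease 422≤549, highway distance 6≤8, dock doors 33≥15, floor area 62≥15).
P2: not dominated.
P3: not dominated (best highway distance).
P4: not dominated.
P5: not dominated (best dock doors).
P6: not dominated (best lease).
Pareto-optimal: P2, P3, P4, P5, P6 → 5.

5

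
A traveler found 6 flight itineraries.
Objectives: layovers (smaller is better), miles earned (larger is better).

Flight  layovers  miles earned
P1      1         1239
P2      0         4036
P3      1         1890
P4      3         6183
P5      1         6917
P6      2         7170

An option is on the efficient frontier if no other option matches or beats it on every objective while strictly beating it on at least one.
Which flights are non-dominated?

P2, P5, P6

P1: dominated by P2 (layovers 0≤1, miles earned 4036≥1239).
P2: not dominated (best layovers).
P3: dominated by P2 (layovers 0≤1, miles earned 4036≥1890).
P4: dominated by P5 (layovers 1≤3, miles earned 6917≥6183).
P5: not dominated.
P6: not dominated (best miles earned).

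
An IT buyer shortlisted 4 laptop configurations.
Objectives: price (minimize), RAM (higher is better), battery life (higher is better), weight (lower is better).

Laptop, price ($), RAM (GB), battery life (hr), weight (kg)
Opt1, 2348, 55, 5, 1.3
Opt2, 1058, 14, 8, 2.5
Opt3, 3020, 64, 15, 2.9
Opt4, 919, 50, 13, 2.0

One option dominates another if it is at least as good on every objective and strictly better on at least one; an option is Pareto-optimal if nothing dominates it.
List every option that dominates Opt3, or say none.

Opt1: worse on RAM (55 vs 64).
Opt2: worse on RAM (14 vs 64).
Opt4: worse on RAM (50 vs 64).
No option dominates Opt3.

none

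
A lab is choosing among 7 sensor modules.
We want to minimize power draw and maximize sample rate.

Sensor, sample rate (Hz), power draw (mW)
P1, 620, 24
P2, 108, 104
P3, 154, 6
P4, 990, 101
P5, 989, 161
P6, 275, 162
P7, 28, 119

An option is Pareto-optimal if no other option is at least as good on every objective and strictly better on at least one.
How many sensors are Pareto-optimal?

P1: not dominated.
P2: dominated by P1 (sample rate 620≥108, power draw 24≤104).
P3: not dominated (best power draw).
P4: not dominated (best sample rate).
P5: dominated by P4 (sample rate 990≥989, power draw 101≤161).
P6: dominated by P1 (sample rate 620≥275, power draw 24≤162).
P7: dominated by P1 (sample rate 620≥28, power draw 24≤119).
Pareto-optimal: P1, P3, P4 → 3.

3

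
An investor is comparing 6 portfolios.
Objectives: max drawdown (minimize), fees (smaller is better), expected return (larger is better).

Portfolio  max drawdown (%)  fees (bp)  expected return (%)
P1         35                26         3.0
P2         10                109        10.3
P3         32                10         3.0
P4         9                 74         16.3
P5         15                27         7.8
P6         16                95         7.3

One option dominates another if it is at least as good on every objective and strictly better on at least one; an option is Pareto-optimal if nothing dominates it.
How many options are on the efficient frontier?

P1: dominated by P3 (max drawdown 32≤35, fees 10≤26, expected return 3.0≥3.0).
P2: dominated by P4 (max drawdown 9≤10, fees 74≤109, expected return 16.3≥10.3).
P3: not dominated (best fees).
P4: not dominated (best max drawdown).
P5: not dominated.
P6: dominated by P4 (max drawdown 9≤16, fees 74≤95, expected return 16.3≥7.3).
Pareto-optimal: P3, P4, P5 → 3.

3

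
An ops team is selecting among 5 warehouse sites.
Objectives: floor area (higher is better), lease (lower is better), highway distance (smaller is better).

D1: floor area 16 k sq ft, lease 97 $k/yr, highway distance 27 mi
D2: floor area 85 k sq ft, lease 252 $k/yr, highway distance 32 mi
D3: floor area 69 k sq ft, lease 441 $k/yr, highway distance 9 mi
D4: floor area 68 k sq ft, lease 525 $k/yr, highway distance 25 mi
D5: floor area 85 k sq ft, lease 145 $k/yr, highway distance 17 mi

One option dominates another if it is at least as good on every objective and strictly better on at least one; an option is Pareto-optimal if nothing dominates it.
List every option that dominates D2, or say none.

D5

D5: floor area 85≥85, lease 145≤252, highway distance 17≤32 — dominates D2.
Others (D1, D3, D4) are each worse than D2 on at least one objective.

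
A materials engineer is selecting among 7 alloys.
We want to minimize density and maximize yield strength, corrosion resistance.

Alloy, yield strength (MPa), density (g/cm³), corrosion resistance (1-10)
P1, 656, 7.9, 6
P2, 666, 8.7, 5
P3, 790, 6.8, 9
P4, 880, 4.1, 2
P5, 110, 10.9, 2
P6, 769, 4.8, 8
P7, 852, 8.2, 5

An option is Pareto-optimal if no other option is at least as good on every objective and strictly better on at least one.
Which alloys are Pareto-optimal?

P1: dominated by P3 (yield strength 790≥656, density 6.8≤7.9, corrosion resistance 9≥6).
P2: dominated by P3 (yield strength 790≥666, density 6.8≤8.7, corrosion resistance 9≥5).
P3: not dominated (best corrosion resistance).
P4: not dominated (best yield strength).
P5: dominated by P1 (yield strength 656≥110, density 7.9≤10.9, corrosion resistance 6≥2).
P6: not dominated.
P7: not dominated.

P3, P4, P6, P7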